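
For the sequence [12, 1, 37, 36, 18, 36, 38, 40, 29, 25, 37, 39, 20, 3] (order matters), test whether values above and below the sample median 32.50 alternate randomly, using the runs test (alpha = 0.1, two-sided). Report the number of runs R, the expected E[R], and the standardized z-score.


Step 1: Compute median = 32.50; label A = above, B = below.
Labels in order: BBAABAAABBAABB  (n_A = 7, n_B = 7)
Step 2: Count runs R = 7.
Step 3: Under H0 (random ordering), E[R] = 2*n_A*n_B/(n_A+n_B) + 1 = 2*7*7/14 + 1 = 8.0000.
        Var[R] = 2*n_A*n_B*(2*n_A*n_B - n_A - n_B) / ((n_A+n_B)^2 * (n_A+n_B-1)) = 8232/2548 = 3.2308.
        SD[R] = 1.7974.
Step 4: Continuity-corrected z = (R + 0.5 - E[R]) / SD[R] = (7 + 0.5 - 8.0000) / 1.7974 = -0.2782.
Step 5: Two-sided p-value via normal approximation = 2*(1 - Phi(|z|)) = 0.780879.
Step 6: alpha = 0.1. fail to reject H0.

R = 7, z = -0.2782, p = 0.780879, fail to reject H0.


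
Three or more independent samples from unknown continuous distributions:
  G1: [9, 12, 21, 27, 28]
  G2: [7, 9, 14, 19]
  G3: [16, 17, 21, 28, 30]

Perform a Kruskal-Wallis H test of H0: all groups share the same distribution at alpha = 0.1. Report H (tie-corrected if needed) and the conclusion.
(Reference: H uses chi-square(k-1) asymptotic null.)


Step 1: Combine all N = 14 observations and assign midranks.
sorted (value, group, rank): (7,G2,1), (9,G1,2.5), (9,G2,2.5), (12,G1,4), (14,G2,5), (16,G3,6), (17,G3,7), (19,G2,8), (21,G1,9.5), (21,G3,9.5), (27,G1,11), (28,G1,12.5), (28,G3,12.5), (30,G3,14)
Step 2: Sum ranks within each group.
R_1 = 39.5 (n_1 = 5)
R_2 = 16.5 (n_2 = 4)
R_3 = 49 (n_3 = 5)
Step 3: H = 12/(N(N+1)) * sum(R_i^2/n_i) - 3(N+1)
     = 12/(14*15) * (39.5^2/5 + 16.5^2/4 + 49^2/5) - 3*15
     = 0.057143 * 860.312 - 45
     = 4.160714.
Step 4: Ties present; correction factor C = 1 - 18/(14^3 - 14) = 0.993407. Corrected H = 4.160714 / 0.993407 = 4.188330.
Step 5: Under H0, H ~ chi^2(2); p-value = 0.123173.
Step 6: alpha = 0.1. fail to reject H0.

H = 4.1883, df = 2, p = 0.123173, fail to reject H0.


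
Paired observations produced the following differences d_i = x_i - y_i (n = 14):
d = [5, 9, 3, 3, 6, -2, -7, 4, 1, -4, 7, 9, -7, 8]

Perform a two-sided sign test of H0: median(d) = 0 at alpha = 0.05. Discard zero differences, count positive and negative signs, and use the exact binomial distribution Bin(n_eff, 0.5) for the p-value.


Step 1: Discard zero differences. Original n = 14; n_eff = number of nonzero differences = 14.
Nonzero differences (with sign): +5, +9, +3, +3, +6, -2, -7, +4, +1, -4, +7, +9, -7, +8
Step 2: Count signs: positive = 10, negative = 4.
Step 3: Under H0: P(positive) = 0.5, so the number of positives S ~ Bin(14, 0.5).
Step 4: Two-sided exact p-value = sum of Bin(14,0.5) probabilities at or below the observed probability = 0.179565.
Step 5: alpha = 0.05. fail to reject H0.

n_eff = 14, pos = 10, neg = 4, p = 0.179565, fail to reject H0.


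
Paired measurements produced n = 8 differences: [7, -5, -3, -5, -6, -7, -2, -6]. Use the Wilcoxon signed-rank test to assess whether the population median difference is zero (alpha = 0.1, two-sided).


Step 1: Drop any zero differences (none here) and take |d_i|.
|d| = [7, 5, 3, 5, 6, 7, 2, 6]
Step 2: Midrank |d_i| (ties get averaged ranks).
ranks: |7|->7.5, |5|->3.5, |3|->2, |5|->3.5, |6|->5.5, |7|->7.5, |2|->1, |6|->5.5
Step 3: Attach original signs; sum ranks with positive sign and with negative sign.
W+ = 7.5 = 7.5
W- = 3.5 + 2 + 3.5 + 5.5 + 7.5 + 1 + 5.5 = 28.5
(Check: W+ + W- = 36 should equal n(n+1)/2 = 36.)
Step 4: Test statistic W = min(W+, W-) = 7.5.
Step 5: Ties in |d|, so use the tie-corrected normal approximation.
        E[W] = n(n+1)/4 = 8*9/4 = 18.
        Tie groups: |d|=5 (t=2), |d|=6 (t=2), |d|=7 (t=2); sum(t^3 - t) = 18.
        Var[W] = n(n+1)(2n+1)/24 - sum(t^3-t)/48 = 1224/24 - 18/48 = 50.625.
        z = (W - E[W]) / sqrt(Var[W]) = (7.5 - 18) / 7.1151 = -1.4757.
        Two-sided p = 2*Phi(z) = 0.140017.
Step 6: alpha = 0.1. fail to reject H0.

W+ = 7.5, W- = 28.5, W = min = 7.5, p = 0.140017, fail to reject H0.


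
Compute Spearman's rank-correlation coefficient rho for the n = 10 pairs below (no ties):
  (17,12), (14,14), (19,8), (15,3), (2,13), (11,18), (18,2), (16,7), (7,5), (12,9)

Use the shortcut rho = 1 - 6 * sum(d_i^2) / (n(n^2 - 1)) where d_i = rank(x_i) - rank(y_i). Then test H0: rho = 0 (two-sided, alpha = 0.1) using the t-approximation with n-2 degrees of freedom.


Step 1: Rank x and y separately (midranks; no ties here).
rank(x): 17->8, 14->5, 19->10, 15->6, 2->1, 11->3, 18->9, 16->7, 7->2, 12->4
rank(y): 12->7, 14->9, 8->5, 3->2, 13->8, 18->10, 2->1, 7->4, 5->3, 9->6
Step 2: d_i = R_x(i) - R_y(i); compute d_i^2.
  (8-7)^2=1, (5-9)^2=16, (10-5)^2=25, (6-2)^2=16, (1-8)^2=49, (3-10)^2=49, (9-1)^2=64, (7-4)^2=9, (2-3)^2=1, (4-6)^2=4
sum(d^2) = 234.
Step 3: rho = 1 - 6*234 / (10*(10^2 - 1)) = 1 - 1404/990 = -0.418182.
Step 4: Under H0, t = rho * sqrt((n-2)/(1-rho^2)) = -1.3021 ~ t(8).
Step 5: Two-sided p-value from the t-distribution with 8 df = 0.229113.
Step 6: alpha = 0.1. fail to reject H0.

rho = -0.4182, p = 0.229113, fail to reject H0 at alpha = 0.1.


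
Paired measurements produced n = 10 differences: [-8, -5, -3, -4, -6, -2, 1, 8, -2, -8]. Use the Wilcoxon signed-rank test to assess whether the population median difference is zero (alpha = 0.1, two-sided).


Step 1: Drop any zero differences (none here) and take |d_i|.
|d| = [8, 5, 3, 4, 6, 2, 1, 8, 2, 8]
Step 2: Midrank |d_i| (ties get averaged ranks).
ranks: |8|->9, |5|->6, |3|->4, |4|->5, |6|->7, |2|->2.5, |1|->1, |8|->9, |2|->2.5, |8|->9
Step 3: Attach original signs; sum ranks with positive sign and with negative sign.
W+ = 1 + 9 = 10
W- = 9 + 6 + 4 + 5 + 7 + 2.5 + 2.5 + 9 = 45
(Check: W+ + W- = 55 should equal n(n+1)/2 = 55.)
Step 4: Test statistic W = min(W+, W-) = 10.
Step 5: Ties in |d|, so use the tie-corrected normal approximation.
        E[W] = n(n+1)/4 = 10*11/4 = 27.5.
        Tie groups: |d|=2 (t=2), |d|=8 (t=3); sum(t^3 - t) = 30.
        Var[W] = n(n+1)(2n+1)/24 - sum(t^3-t)/48 = 2310/24 - 30/48 = 95.625.
        z = (W - E[W]) / sqrt(Var[W]) = (10 - 27.5) / 9.7788 = -1.7896.
        Two-sided p = 2*Phi(z) = 0.073521.
Step 6: alpha = 0.1. reject H0.

W+ = 10, W- = 45, W = min = 10, p = 0.073521, reject H0.


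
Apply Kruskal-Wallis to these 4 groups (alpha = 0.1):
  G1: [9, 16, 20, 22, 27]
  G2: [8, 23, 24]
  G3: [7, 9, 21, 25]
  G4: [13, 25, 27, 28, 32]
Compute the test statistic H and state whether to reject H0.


Step 1: Combine all N = 17 observations and assign midranks.
sorted (value, group, rank): (7,G3,1), (8,G2,2), (9,G1,3.5), (9,G3,3.5), (13,G4,5), (16,G1,6), (20,G1,7), (21,G3,8), (22,G1,9), (23,G2,10), (24,G2,11), (25,G3,12.5), (25,G4,12.5), (27,G1,14.5), (27,G4,14.5), (28,G4,16), (32,G4,17)
Step 2: Sum ranks within each group.
R_1 = 40 (n_1 = 5)
R_2 = 23 (n_2 = 3)
R_3 = 25 (n_3 = 4)
R_4 = 65 (n_4 = 5)
Step 3: H = 12/(N(N+1)) * sum(R_i^2/n_i) - 3(N+1)
     = 12/(17*18) * (40^2/5 + 23^2/3 + 25^2/4 + 65^2/5) - 3*18
     = 0.039216 * 1497.58 - 54
     = 4.728758.
Step 4: Ties present; correction factor C = 1 - 18/(17^3 - 17) = 0.996324. Corrected H = 4.728758 / 0.996324 = 4.746207.
Step 5: Under H0, H ~ chi^2(3); p-value = 0.191353.
Step 6: alpha = 0.1. fail to reject H0.

H = 4.7462, df = 3, p = 0.191353, fail to reject H0.


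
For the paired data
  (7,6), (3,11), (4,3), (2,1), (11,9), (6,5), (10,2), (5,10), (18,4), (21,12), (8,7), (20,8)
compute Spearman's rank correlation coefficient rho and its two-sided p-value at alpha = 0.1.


Step 1: Rank x and y separately (midranks; no ties here).
rank(x): 7->6, 3->2, 4->3, 2->1, 11->9, 6->5, 10->8, 5->4, 18->10, 21->12, 8->7, 20->11
rank(y): 6->6, 11->11, 3->3, 1->1, 9->9, 5->5, 2->2, 10->10, 4->4, 12->12, 7->7, 8->8
Step 2: d_i = R_x(i) - R_y(i); compute d_i^2.
  (6-6)^2=0, (2-11)^2=81, (3-3)^2=0, (1-1)^2=0, (9-9)^2=0, (5-5)^2=0, (8-2)^2=36, (4-10)^2=36, (10-4)^2=36, (12-12)^2=0, (7-7)^2=0, (11-8)^2=9
sum(d^2) = 198.
Step 3: rho = 1 - 6*198 / (12*(12^2 - 1)) = 1 - 1188/1716 = 0.307692.
Step 4: Under H0, t = rho * sqrt((n-2)/(1-rho^2)) = 1.0226 ~ t(10).
Step 5: Two-sided p-value from the t-distribution with 10 df = 0.330589.
Step 6: alpha = 0.1. fail to reject H0.

rho = 0.3077, p = 0.330589, fail to reject H0 at alpha = 0.1.


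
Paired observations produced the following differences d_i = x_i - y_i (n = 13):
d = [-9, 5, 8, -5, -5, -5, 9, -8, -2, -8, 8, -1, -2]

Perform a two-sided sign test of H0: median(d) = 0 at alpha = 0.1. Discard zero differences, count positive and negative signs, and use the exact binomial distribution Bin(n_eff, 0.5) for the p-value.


Step 1: Discard zero differences. Original n = 13; n_eff = number of nonzero differences = 13.
Nonzero differences (with sign): -9, +5, +8, -5, -5, -5, +9, -8, -2, -8, +8, -1, -2
Step 2: Count signs: positive = 4, negative = 9.
Step 3: Under H0: P(positive) = 0.5, so the number of positives S ~ Bin(13, 0.5).
Step 4: Two-sided exact p-value = sum of Bin(13,0.5) probabilities at or below the observed probability = 0.266846.
Step 5: alpha = 0.1. fail to reject H0.

n_eff = 13, pos = 4, neg = 9, p = 0.266846, fail to reject H0.


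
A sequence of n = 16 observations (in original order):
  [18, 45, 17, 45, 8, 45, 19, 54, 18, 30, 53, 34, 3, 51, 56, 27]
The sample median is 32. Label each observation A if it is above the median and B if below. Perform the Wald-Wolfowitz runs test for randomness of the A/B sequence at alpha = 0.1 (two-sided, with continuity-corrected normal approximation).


Step 1: Compute median = 32; label A = above, B = below.
Labels in order: BABABABABBAABAAB  (n_A = 8, n_B = 8)
Step 2: Count runs R = 13.
Step 3: Under H0 (random ordering), E[R] = 2*n_A*n_B/(n_A+n_B) + 1 = 2*8*8/16 + 1 = 9.0000.
        Var[R] = 2*n_A*n_B*(2*n_A*n_B - n_A - n_B) / ((n_A+n_B)^2 * (n_A+n_B-1)) = 14336/3840 = 3.7333.
        SD[R] = 1.9322.
Step 4: Continuity-corrected z = (R - 0.5 - E[R]) / SD[R] = (13 - 0.5 - 9.0000) / 1.9322 = 1.8114.
Step 5: Two-sided p-value via normal approximation = 2*(1 - Phi(|z|)) = 0.070076.
Step 6: alpha = 0.1. reject H0.

R = 13, z = 1.8114, p = 0.070076, reject H0.


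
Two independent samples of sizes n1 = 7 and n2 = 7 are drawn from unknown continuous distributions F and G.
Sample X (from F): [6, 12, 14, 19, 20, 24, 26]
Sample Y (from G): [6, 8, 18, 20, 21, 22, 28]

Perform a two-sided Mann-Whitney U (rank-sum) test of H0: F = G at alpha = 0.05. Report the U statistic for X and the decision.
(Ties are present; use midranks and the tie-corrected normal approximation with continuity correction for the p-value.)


Step 1: Combine and sort all 14 observations; assign midranks.
sorted (value, group): (6,X), (6,Y), (8,Y), (12,X), (14,X), (18,Y), (19,X), (20,X), (20,Y), (21,Y), (22,Y), (24,X), (26,X), (28,Y)
ranks: 6->1.5, 6->1.5, 8->3, 12->4, 14->5, 18->6, 19->7, 20->8.5, 20->8.5, 21->10, 22->11, 24->12, 26->13, 28->14
Step 2: Rank sum for X: R1 = 1.5 + 4 + 5 + 7 + 8.5 + 12 + 13 = 51.
Step 3: U_X = R1 - n1(n1+1)/2 = 51 - 7*8/2 = 51 - 28 = 23.
       U_Y = n1*n2 - U_X = 49 - 23 = 26.
Step 4: Ties are present, so use the tie-corrected normal approximation (with continuity correction) for the p-value.
Step 5: p-value = 0.898104; compare to alpha = 0.05. fail to reject H0.

U_X = 23, p = 0.898104, fail to reject H0 at alpha = 0.05.


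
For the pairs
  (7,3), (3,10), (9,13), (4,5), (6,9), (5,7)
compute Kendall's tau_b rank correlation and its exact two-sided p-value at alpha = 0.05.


Step 1: Enumerate the 15 unordered pairs (i,j) with i<j and classify each by sign(x_j-x_i) * sign(y_j-y_i).
  (1,2):dx=-4,dy=+7->D; (1,3):dx=+2,dy=+10->C; (1,4):dx=-3,dy=+2->D; (1,5):dx=-1,dy=+6->D
  (1,6):dx=-2,dy=+4->D; (2,3):dx=+6,dy=+3->C; (2,4):dx=+1,dy=-5->D; (2,5):dx=+3,dy=-1->D
  (2,6):dx=+2,dy=-3->D; (3,4):dx=-5,dy=-8->C; (3,5):dx=-3,dy=-4->C; (3,6):dx=-4,dy=-6->C
  (4,5):dx=+2,dy=+4->C; (4,6):dx=+1,dy=+2->C; (5,6):dx=-1,dy=-2->C
Step 2: C = 8, D = 7, total pairs = 15.
Step 3: tau = (C - D)/(n(n-1)/2) = (8 - 7)/15 = 0.066667.
Step 4: Exact two-sided p-value (enumerate n! = 720 permutations of y under H0): p = 1.000000.
Step 5: alpha = 0.05. fail to reject H0.

tau_b = 0.0667 (C=8, D=7), p = 1.000000, fail to reject H0.


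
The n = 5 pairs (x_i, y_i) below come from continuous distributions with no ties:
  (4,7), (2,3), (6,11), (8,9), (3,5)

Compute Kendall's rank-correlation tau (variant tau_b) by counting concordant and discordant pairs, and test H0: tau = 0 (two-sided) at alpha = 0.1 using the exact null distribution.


Step 1: Enumerate the 10 unordered pairs (i,j) with i<j and classify each by sign(x_j-x_i) * sign(y_j-y_i).
  (1,2):dx=-2,dy=-4->C; (1,3):dx=+2,dy=+4->C; (1,4):dx=+4,dy=+2->C; (1,5):dx=-1,dy=-2->C
  (2,3):dx=+4,dy=+8->C; (2,4):dx=+6,dy=+6->C; (2,5):dx=+1,dy=+2->C; (3,4):dx=+2,dy=-2->D
  (3,5):dx=-3,dy=-6->C; (4,5):dx=-5,dy=-4->C
Step 2: C = 9, D = 1, total pairs = 10.
Step 3: tau = (C - D)/(n(n-1)/2) = (9 - 1)/10 = 0.800000.
Step 4: Exact two-sided p-value (enumerate n! = 120 permutations of y under H0): p = 0.083333.
Step 5: alpha = 0.1. reject H0.

tau_b = 0.8000 (C=9, D=1), p = 0.083333, reject H0.


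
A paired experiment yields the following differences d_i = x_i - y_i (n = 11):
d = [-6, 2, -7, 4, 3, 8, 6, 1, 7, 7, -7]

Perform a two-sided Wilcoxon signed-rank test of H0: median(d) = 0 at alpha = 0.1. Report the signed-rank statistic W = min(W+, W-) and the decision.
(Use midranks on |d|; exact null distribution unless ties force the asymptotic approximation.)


Step 1: Drop any zero differences (none here) and take |d_i|.
|d| = [6, 2, 7, 4, 3, 8, 6, 1, 7, 7, 7]
Step 2: Midrank |d_i| (ties get averaged ranks).
ranks: |6|->5.5, |2|->2, |7|->8.5, |4|->4, |3|->3, |8|->11, |6|->5.5, |1|->1, |7|->8.5, |7|->8.5, |7|->8.5
Step 3: Attach original signs; sum ranks with positive sign and with negative sign.
W+ = 2 + 4 + 3 + 11 + 5.5 + 1 + 8.5 + 8.5 = 43.5
W- = 5.5 + 8.5 + 8.5 = 22.5
(Check: W+ + W- = 66 should equal n(n+1)/2 = 66.)
Step 4: Test statistic W = min(W+, W-) = 22.5.
Step 5: Ties in |d|, so use the tie-corrected normal approximation.
        E[W] = n(n+1)/4 = 11*12/4 = 33.
        Tie groups: |d|=6 (t=2), |d|=7 (t=4); sum(t^3 - t) = 66.
        Var[W] = n(n+1)(2n+1)/24 - sum(t^3-t)/48 = 3036/24 - 66/48 = 125.125.
        z = (W - E[W]) / sqrt(Var[W]) = (22.5 - 33) / 11.1859 = -0.9387.
        Two-sided p = 2*Phi(z) = 0.347895.
Step 6: alpha = 0.1. fail to reject H0.

W+ = 43.5, W- = 22.5, W = min = 22.5, p = 0.347895, fail to reject H0.


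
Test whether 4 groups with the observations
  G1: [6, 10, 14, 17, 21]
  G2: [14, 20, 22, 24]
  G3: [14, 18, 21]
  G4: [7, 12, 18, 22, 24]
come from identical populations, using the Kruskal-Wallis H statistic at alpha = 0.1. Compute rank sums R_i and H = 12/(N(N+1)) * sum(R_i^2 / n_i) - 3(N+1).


Step 1: Combine all N = 17 observations and assign midranks.
sorted (value, group, rank): (6,G1,1), (7,G4,2), (10,G1,3), (12,G4,4), (14,G1,6), (14,G2,6), (14,G3,6), (17,G1,8), (18,G3,9.5), (18,G4,9.5), (20,G2,11), (21,G1,12.5), (21,G3,12.5), (22,G2,14.5), (22,G4,14.5), (24,G2,16.5), (24,G4,16.5)
Step 2: Sum ranks within each group.
R_1 = 30.5 (n_1 = 5)
R_2 = 48 (n_2 = 4)
R_3 = 28 (n_3 = 3)
R_4 = 46.5 (n_4 = 5)
Step 3: H = 12/(N(N+1)) * sum(R_i^2/n_i) - 3(N+1)
     = 12/(17*18) * (30.5^2/5 + 48^2/4 + 28^2/3 + 46.5^2/5) - 3*18
     = 0.039216 * 1455.83 - 54
     = 3.091503.
Step 4: Ties present; correction factor C = 1 - 48/(17^3 - 17) = 0.990196. Corrected H = 3.091503 / 0.990196 = 3.122112.
Step 5: Under H0, H ~ chi^2(3); p-value = 0.373178.
Step 6: alpha = 0.1. fail to reject H0.

H = 3.1221, df = 3, p = 0.373178, fail to reject H0.


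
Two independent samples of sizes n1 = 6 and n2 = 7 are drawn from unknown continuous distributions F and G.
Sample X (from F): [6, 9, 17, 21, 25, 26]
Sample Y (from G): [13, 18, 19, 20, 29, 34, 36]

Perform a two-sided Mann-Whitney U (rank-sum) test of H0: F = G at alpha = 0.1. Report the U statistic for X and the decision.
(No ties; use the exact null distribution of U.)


Step 1: Combine and sort all 13 observations; assign midranks.
sorted (value, group): (6,X), (9,X), (13,Y), (17,X), (18,Y), (19,Y), (20,Y), (21,X), (25,X), (26,X), (29,Y), (34,Y), (36,Y)
ranks: 6->1, 9->2, 13->3, 17->4, 18->5, 19->6, 20->7, 21->8, 25->9, 26->10, 29->11, 34->12, 36->13
Step 2: Rank sum for X: R1 = 1 + 2 + 4 + 8 + 9 + 10 = 34.
Step 3: U_X = R1 - n1(n1+1)/2 = 34 - 6*7/2 = 34 - 21 = 13.
       U_Y = n1*n2 - U_X = 42 - 13 = 29.
Step 4: No ties, so the exact null distribution of U (based on enumerating the C(13,6) = 1716 equally likely rank assignments) gives the two-sided p-value.
Step 5: p-value = 0.294872; compare to alpha = 0.1. fail to reject H0.

U_X = 13, p = 0.294872, fail to reject H0 at alpha = 0.1.


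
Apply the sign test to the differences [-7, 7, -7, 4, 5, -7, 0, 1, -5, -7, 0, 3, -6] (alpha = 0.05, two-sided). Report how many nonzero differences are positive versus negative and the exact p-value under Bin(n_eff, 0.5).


Step 1: Discard zero differences. Original n = 13; n_eff = number of nonzero differences = 11.
Nonzero differences (with sign): -7, +7, -7, +4, +5, -7, +1, -5, -7, +3, -6
Step 2: Count signs: positive = 5, negative = 6.
Step 3: Under H0: P(positive) = 0.5, so the number of positives S ~ Bin(11, 0.5).
Step 4: Two-sided exact p-value = sum of Bin(11,0.5) probabilities at or below the observed probability = 1.000000.
Step 5: alpha = 0.05. fail to reject H0.

n_eff = 11, pos = 5, neg = 6, p = 1.000000, fail to reject H0.


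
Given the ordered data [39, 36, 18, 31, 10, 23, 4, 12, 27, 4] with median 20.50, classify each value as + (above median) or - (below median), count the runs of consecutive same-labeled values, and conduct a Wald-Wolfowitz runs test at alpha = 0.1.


Step 1: Compute median = 20.50; label A = above, B = below.
Labels in order: AABABABBAB  (n_A = 5, n_B = 5)
Step 2: Count runs R = 8.
Step 3: Under H0 (random ordering), E[R] = 2*n_A*n_B/(n_A+n_B) + 1 = 2*5*5/10 + 1 = 6.0000.
        Var[R] = 2*n_A*n_B*(2*n_A*n_B - n_A - n_B) / ((n_A+n_B)^2 * (n_A+n_B-1)) = 2000/900 = 2.2222.
        SD[R] = 1.4907.
Step 4: Continuity-corrected z = (R - 0.5 - E[R]) / SD[R] = (8 - 0.5 - 6.0000) / 1.4907 = 1.0062.
Step 5: Two-sided p-value via normal approximation = 2*(1 - Phi(|z|)) = 0.314305.
Step 6: alpha = 0.1. fail to reject H0.

R = 8, z = 1.0062, p = 0.314305, fail to reject H0.


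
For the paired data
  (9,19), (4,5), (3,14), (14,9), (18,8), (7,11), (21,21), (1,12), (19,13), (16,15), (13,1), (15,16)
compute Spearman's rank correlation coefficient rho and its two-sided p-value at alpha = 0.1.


Step 1: Rank x and y separately (midranks; no ties here).
rank(x): 9->5, 4->3, 3->2, 14->7, 18->10, 7->4, 21->12, 1->1, 19->11, 16->9, 13->6, 15->8
rank(y): 19->11, 5->2, 14->8, 9->4, 8->3, 11->5, 21->12, 12->6, 13->7, 15->9, 1->1, 16->10
Step 2: d_i = R_x(i) - R_y(i); compute d_i^2.
  (5-11)^2=36, (3-2)^2=1, (2-8)^2=36, (7-4)^2=9, (10-3)^2=49, (4-5)^2=1, (12-12)^2=0, (1-6)^2=25, (11-7)^2=16, (9-9)^2=0, (6-1)^2=25, (8-10)^2=4
sum(d^2) = 202.
Step 3: rho = 1 - 6*202 / (12*(12^2 - 1)) = 1 - 1212/1716 = 0.293706.
Step 4: Under H0, t = rho * sqrt((n-2)/(1-rho^2)) = 0.9716 ~ t(10).
Step 5: Two-sided p-value from the t-distribution with 10 df = 0.354148.
Step 6: alpha = 0.1. fail to reject H0.

rho = 0.2937, p = 0.354148, fail to reject H0 at alpha = 0.1.


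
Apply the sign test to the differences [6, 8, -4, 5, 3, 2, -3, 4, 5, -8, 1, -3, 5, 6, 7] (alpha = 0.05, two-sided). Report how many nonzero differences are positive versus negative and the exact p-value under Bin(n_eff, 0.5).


Step 1: Discard zero differences. Original n = 15; n_eff = number of nonzero differences = 15.
Nonzero differences (with sign): +6, +8, -4, +5, +3, +2, -3, +4, +5, -8, +1, -3, +5, +6, +7
Step 2: Count signs: positive = 11, negative = 4.
Step 3: Under H0: P(positive) = 0.5, so the number of positives S ~ Bin(15, 0.5).
Step 4: Two-sided exact p-value = sum of Bin(15,0.5) probabilities at or below the observed probability = 0.118469.
Step 5: alpha = 0.05. fail to reject H0.

n_eff = 15, pos = 11, neg = 4, p = 0.118469, fail to reject H0.


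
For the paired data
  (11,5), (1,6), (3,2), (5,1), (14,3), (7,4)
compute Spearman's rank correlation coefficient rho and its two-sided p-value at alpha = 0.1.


Step 1: Rank x and y separately (midranks; no ties here).
rank(x): 11->5, 1->1, 3->2, 5->3, 14->6, 7->4
rank(y): 5->5, 6->6, 2->2, 1->1, 3->3, 4->4
Step 2: d_i = R_x(i) - R_y(i); compute d_i^2.
  (5-5)^2=0, (1-6)^2=25, (2-2)^2=0, (3-1)^2=4, (6-3)^2=9, (4-4)^2=0
sum(d^2) = 38.
Step 3: rho = 1 - 6*38 / (6*(6^2 - 1)) = 1 - 228/210 = -0.085714.
Step 4: Under H0, t = rho * sqrt((n-2)/(1-rho^2)) = -0.1721 ~ t(4).
Step 5: Two-sided p-value from the t-distribution with 4 df = 0.871743.
Step 6: alpha = 0.1. fail to reject H0.

rho = -0.0857, p = 0.871743, fail to reject H0 at alpha = 0.1.


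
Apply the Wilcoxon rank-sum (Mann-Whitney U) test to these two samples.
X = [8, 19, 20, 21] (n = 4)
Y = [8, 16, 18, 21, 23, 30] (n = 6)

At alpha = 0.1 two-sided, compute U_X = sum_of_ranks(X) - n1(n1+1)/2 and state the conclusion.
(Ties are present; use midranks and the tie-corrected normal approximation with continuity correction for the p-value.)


Step 1: Combine and sort all 10 observations; assign midranks.
sorted (value, group): (8,X), (8,Y), (16,Y), (18,Y), (19,X), (20,X), (21,X), (21,Y), (23,Y), (30,Y)
ranks: 8->1.5, 8->1.5, 16->3, 18->4, 19->5, 20->6, 21->7.5, 21->7.5, 23->9, 30->10
Step 2: Rank sum for X: R1 = 1.5 + 5 + 6 + 7.5 = 20.
Step 3: U_X = R1 - n1(n1+1)/2 = 20 - 4*5/2 = 20 - 10 = 10.
       U_Y = n1*n2 - U_X = 24 - 10 = 14.
Step 4: Ties are present, so use the tie-corrected normal approximation (with continuity correction) for the p-value.
Step 5: p-value = 0.747637; compare to alpha = 0.1. fail to reject H0.

U_X = 10, p = 0.747637, fail to reject H0 at alpha = 0.1.


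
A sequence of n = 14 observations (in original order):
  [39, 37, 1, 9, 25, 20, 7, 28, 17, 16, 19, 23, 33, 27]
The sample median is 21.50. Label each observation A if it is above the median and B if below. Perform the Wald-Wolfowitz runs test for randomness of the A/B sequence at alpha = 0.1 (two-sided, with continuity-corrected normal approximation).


Step 1: Compute median = 21.50; label A = above, B = below.
Labels in order: AABBABBABBBAAA  (n_A = 7, n_B = 7)
Step 2: Count runs R = 7.
Step 3: Under H0 (random ordering), E[R] = 2*n_A*n_B/(n_A+n_B) + 1 = 2*7*7/14 + 1 = 8.0000.
        Var[R] = 2*n_A*n_B*(2*n_A*n_B - n_A - n_B) / ((n_A+n_B)^2 * (n_A+n_B-1)) = 8232/2548 = 3.2308.
        SD[R] = 1.7974.
Step 4: Continuity-corrected z = (R + 0.5 - E[R]) / SD[R] = (7 + 0.5 - 8.0000) / 1.7974 = -0.2782.
Step 5: Two-sided p-value via normal approximation = 2*(1 - Phi(|z|)) = 0.780879.
Step 6: alpha = 0.1. fail to reject H0.

R = 7, z = -0.2782, p = 0.780879, fail to reject H0.


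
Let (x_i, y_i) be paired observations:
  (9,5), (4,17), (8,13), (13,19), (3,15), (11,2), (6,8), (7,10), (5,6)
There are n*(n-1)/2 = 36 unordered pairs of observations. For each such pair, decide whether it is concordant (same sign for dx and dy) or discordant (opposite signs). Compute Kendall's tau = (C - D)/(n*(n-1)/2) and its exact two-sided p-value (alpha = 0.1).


Step 1: Enumerate the 36 unordered pairs (i,j) with i<j and classify each by sign(x_j-x_i) * sign(y_j-y_i).
  (1,2):dx=-5,dy=+12->D; (1,3):dx=-1,dy=+8->D; (1,4):dx=+4,dy=+14->C; (1,5):dx=-6,dy=+10->D
  (1,6):dx=+2,dy=-3->D; (1,7):dx=-3,dy=+3->D; (1,8):dx=-2,dy=+5->D; (1,9):dx=-4,dy=+1->D
  (2,3):dx=+4,dy=-4->D; (2,4):dx=+9,dy=+2->C; (2,5):dx=-1,dy=-2->C; (2,6):dx=+7,dy=-15->D
  (2,7):dx=+2,dy=-9->D; (2,8):dx=+3,dy=-7->D; (2,9):dx=+1,dy=-11->D; (3,4):dx=+5,dy=+6->C
  (3,5):dx=-5,dy=+2->D; (3,6):dx=+3,dy=-11->D; (3,7):dx=-2,dy=-5->C; (3,8):dx=-1,dy=-3->C
  (3,9):dx=-3,dy=-7->C; (4,5):dx=-10,dy=-4->C; (4,6):dx=-2,dy=-17->C; (4,7):dx=-7,dy=-11->C
  (4,8):dx=-6,dy=-9->C; (4,9):dx=-8,dy=-13->C; (5,6):dx=+8,dy=-13->D; (5,7):dx=+3,dy=-7->D
  (5,8):dx=+4,dy=-5->D; (5,9):dx=+2,dy=-9->D; (6,7):dx=-5,dy=+6->D; (6,8):dx=-4,dy=+8->D
  (6,9):dx=-6,dy=+4->D; (7,8):dx=+1,dy=+2->C; (7,9):dx=-1,dy=-2->C; (8,9):dx=-2,dy=-4->C
Step 2: C = 15, D = 21, total pairs = 36.
Step 3: tau = (C - D)/(n(n-1)/2) = (15 - 21)/36 = -0.166667.
Step 4: Exact two-sided p-value (enumerate n! = 362880 permutations of y under H0): p = 0.612202.
Step 5: alpha = 0.1. fail to reject H0.

tau_b = -0.1667 (C=15, D=21), p = 0.612202, fail to reject H0.


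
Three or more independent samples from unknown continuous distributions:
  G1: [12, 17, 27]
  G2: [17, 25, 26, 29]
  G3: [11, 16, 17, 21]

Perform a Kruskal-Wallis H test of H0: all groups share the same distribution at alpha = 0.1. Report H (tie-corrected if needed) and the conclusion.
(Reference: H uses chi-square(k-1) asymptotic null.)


Step 1: Combine all N = 11 observations and assign midranks.
sorted (value, group, rank): (11,G3,1), (12,G1,2), (16,G3,3), (17,G1,5), (17,G2,5), (17,G3,5), (21,G3,7), (25,G2,8), (26,G2,9), (27,G1,10), (29,G2,11)
Step 2: Sum ranks within each group.
R_1 = 17 (n_1 = 3)
R_2 = 33 (n_2 = 4)
R_3 = 16 (n_3 = 4)
Step 3: H = 12/(N(N+1)) * sum(R_i^2/n_i) - 3(N+1)
     = 12/(11*12) * (17^2/3 + 33^2/4 + 16^2/4) - 3*12
     = 0.090909 * 432.583 - 36
     = 3.325758.
Step 4: Ties present; correction factor C = 1 - 24/(11^3 - 11) = 0.981818. Corrected H = 3.325758 / 0.981818 = 3.387346.
Step 5: Under H0, H ~ chi^2(2); p-value = 0.183843.
Step 6: alpha = 0.1. fail to reject H0.

H = 3.3873, df = 2, p = 0.183843, fail to reject H0.


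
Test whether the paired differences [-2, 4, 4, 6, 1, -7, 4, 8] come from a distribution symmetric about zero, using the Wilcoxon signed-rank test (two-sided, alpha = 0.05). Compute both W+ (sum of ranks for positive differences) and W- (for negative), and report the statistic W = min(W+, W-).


Step 1: Drop any zero differences (none here) and take |d_i|.
|d| = [2, 4, 4, 6, 1, 7, 4, 8]
Step 2: Midrank |d_i| (ties get averaged ranks).
ranks: |2|->2, |4|->4, |4|->4, |6|->6, |1|->1, |7|->7, |4|->4, |8|->8
Step 3: Attach original signs; sum ranks with positive sign and with negative sign.
W+ = 4 + 4 + 6 + 1 + 4 + 8 = 27
W- = 2 + 7 = 9
(Check: W+ + W- = 36 should equal n(n+1)/2 = 36.)
Step 4: Test statistic W = min(W+, W-) = 9.
Step 5: Ties in |d|, so use the tie-corrected normal approximation.
        E[W] = n(n+1)/4 = 8*9/4 = 18.
        Tie groups: |d|=4 (t=3); sum(t^3 - t) = 24.
        Var[W] = n(n+1)(2n+1)/24 - sum(t^3-t)/48 = 1224/24 - 24/48 = 50.5.
        z = (W - E[W]) / sqrt(Var[W]) = (9 - 18) / 7.1063 = -1.2665.
        Two-sided p = 2*Phi(z) = 0.205343.
Step 6: alpha = 0.05. fail to reject H0.

W+ = 27, W- = 9, W = min = 9, p = 0.205343, fail to reject H0.


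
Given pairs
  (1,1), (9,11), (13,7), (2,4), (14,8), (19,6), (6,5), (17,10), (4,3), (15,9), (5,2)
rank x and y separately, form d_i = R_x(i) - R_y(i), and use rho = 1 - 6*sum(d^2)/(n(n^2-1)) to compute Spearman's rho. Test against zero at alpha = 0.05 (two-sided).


Step 1: Rank x and y separately (midranks; no ties here).
rank(x): 1->1, 9->6, 13->7, 2->2, 14->8, 19->11, 6->5, 17->10, 4->3, 15->9, 5->4
rank(y): 1->1, 11->11, 7->7, 4->4, 8->8, 6->6, 5->5, 10->10, 3->3, 9->9, 2->2
Step 2: d_i = R_x(i) - R_y(i); compute d_i^2.
  (1-1)^2=0, (6-11)^2=25, (7-7)^2=0, (2-4)^2=4, (8-8)^2=0, (11-6)^2=25, (5-5)^2=0, (10-10)^2=0, (3-3)^2=0, (9-9)^2=0, (4-2)^2=4
sum(d^2) = 58.
Step 3: rho = 1 - 6*58 / (11*(11^2 - 1)) = 1 - 348/1320 = 0.736364.
Step 4: Under H0, t = rho * sqrt((n-2)/(1-rho^2)) = 3.2651 ~ t(9).
Step 5: Two-sided p-value from the t-distribution with 9 df = 0.009760.
Step 6: alpha = 0.05. reject H0.

rho = 0.7364, p = 0.009760, reject H0 at alpha = 0.05.


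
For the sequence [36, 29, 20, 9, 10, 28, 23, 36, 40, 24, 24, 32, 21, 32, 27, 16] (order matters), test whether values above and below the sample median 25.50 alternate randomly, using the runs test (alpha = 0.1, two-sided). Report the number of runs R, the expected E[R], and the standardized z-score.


Step 1: Compute median = 25.50; label A = above, B = below.
Labels in order: AABBBABAABBABAAB  (n_A = 8, n_B = 8)
Step 2: Count runs R = 10.
Step 3: Under H0 (random ordering), E[R] = 2*n_A*n_B/(n_A+n_B) + 1 = 2*8*8/16 + 1 = 9.0000.
        Var[R] = 2*n_A*n_B*(2*n_A*n_B - n_A - n_B) / ((n_A+n_B)^2 * (n_A+n_B-1)) = 14336/3840 = 3.7333.
        SD[R] = 1.9322.
Step 4: Continuity-corrected z = (R - 0.5 - E[R]) / SD[R] = (10 - 0.5 - 9.0000) / 1.9322 = 0.2588.
Step 5: Two-sided p-value via normal approximation = 2*(1 - Phi(|z|)) = 0.795809.
Step 6: alpha = 0.1. fail to reject H0.

R = 10, z = 0.2588, p = 0.795809, fail to reject H0.


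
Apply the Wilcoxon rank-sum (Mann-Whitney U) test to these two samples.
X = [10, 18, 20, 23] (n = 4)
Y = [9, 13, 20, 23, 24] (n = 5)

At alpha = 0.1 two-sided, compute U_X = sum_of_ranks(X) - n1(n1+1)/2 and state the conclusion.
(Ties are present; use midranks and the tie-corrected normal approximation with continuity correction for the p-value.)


Step 1: Combine and sort all 9 observations; assign midranks.
sorted (value, group): (9,Y), (10,X), (13,Y), (18,X), (20,X), (20,Y), (23,X), (23,Y), (24,Y)
ranks: 9->1, 10->2, 13->3, 18->4, 20->5.5, 20->5.5, 23->7.5, 23->7.5, 24->9
Step 2: Rank sum for X: R1 = 2 + 4 + 5.5 + 7.5 = 19.
Step 3: U_X = R1 - n1(n1+1)/2 = 19 - 4*5/2 = 19 - 10 = 9.
       U_Y = n1*n2 - U_X = 20 - 9 = 11.
Step 4: Ties are present, so use the tie-corrected normal approximation (with continuity correction) for the p-value.
Step 5: p-value = 0.901705; compare to alpha = 0.1. fail to reject H0.

U_X = 9, p = 0.901705, fail to reject H0 at alpha = 0.1.


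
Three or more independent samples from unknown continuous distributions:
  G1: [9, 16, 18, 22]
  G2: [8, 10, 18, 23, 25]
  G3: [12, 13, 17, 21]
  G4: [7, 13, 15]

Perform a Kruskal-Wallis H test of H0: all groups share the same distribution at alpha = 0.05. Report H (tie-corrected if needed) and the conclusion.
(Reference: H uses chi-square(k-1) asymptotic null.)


Step 1: Combine all N = 16 observations and assign midranks.
sorted (value, group, rank): (7,G4,1), (8,G2,2), (9,G1,3), (10,G2,4), (12,G3,5), (13,G3,6.5), (13,G4,6.5), (15,G4,8), (16,G1,9), (17,G3,10), (18,G1,11.5), (18,G2,11.5), (21,G3,13), (22,G1,14), (23,G2,15), (25,G2,16)
Step 2: Sum ranks within each group.
R_1 = 37.5 (n_1 = 4)
R_2 = 48.5 (n_2 = 5)
R_3 = 34.5 (n_3 = 4)
R_4 = 15.5 (n_4 = 3)
Step 3: H = 12/(N(N+1)) * sum(R_i^2/n_i) - 3(N+1)
     = 12/(16*17) * (37.5^2/4 + 48.5^2/5 + 34.5^2/4 + 15.5^2/3) - 3*17
     = 0.044118 * 1199.66 - 51
     = 1.926103.
Step 4: Ties present; correction factor C = 1 - 12/(16^3 - 16) = 0.997059. Corrected H = 1.926103 / 0.997059 = 1.931785.
Step 5: Under H0, H ~ chi^2(3); p-value = 0.586685.
Step 6: alpha = 0.05. fail to reject H0.

H = 1.9318, df = 3, p = 0.586685, fail to reject H0.


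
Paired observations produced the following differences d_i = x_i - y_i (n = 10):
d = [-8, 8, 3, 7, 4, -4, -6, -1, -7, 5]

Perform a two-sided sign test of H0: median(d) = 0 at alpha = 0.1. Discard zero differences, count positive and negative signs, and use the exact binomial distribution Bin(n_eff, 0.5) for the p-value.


Step 1: Discard zero differences. Original n = 10; n_eff = number of nonzero differences = 10.
Nonzero differences (with sign): -8, +8, +3, +7, +4, -4, -6, -1, -7, +5
Step 2: Count signs: positive = 5, negative = 5.
Step 3: Under H0: P(positive) = 0.5, so the number of positives S ~ Bin(10, 0.5).
Step 4: Two-sided exact p-value = sum of Bin(10,0.5) probabilities at or below the observed probability = 1.000000.
Step 5: alpha = 0.1. fail to reject H0.

n_eff = 10, pos = 5, neg = 5, p = 1.000000, fail to reject H0.


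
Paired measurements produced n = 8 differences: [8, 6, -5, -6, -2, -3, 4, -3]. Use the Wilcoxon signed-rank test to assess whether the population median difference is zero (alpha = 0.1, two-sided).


Step 1: Drop any zero differences (none here) and take |d_i|.
|d| = [8, 6, 5, 6, 2, 3, 4, 3]
Step 2: Midrank |d_i| (ties get averaged ranks).
ranks: |8|->8, |6|->6.5, |5|->5, |6|->6.5, |2|->1, |3|->2.5, |4|->4, |3|->2.5
Step 3: Attach original signs; sum ranks with positive sign and with negative sign.
W+ = 8 + 6.5 + 4 = 18.5
W- = 5 + 6.5 + 1 + 2.5 + 2.5 = 17.5
(Check: W+ + W- = 36 should equal n(n+1)/2 = 36.)
Step 4: Test statistic W = min(W+, W-) = 17.5.
Step 5: Ties in |d|, so use the tie-corrected normal approximation.
        E[W] = n(n+1)/4 = 8*9/4 = 18.
        Tie groups: |d|=3 (t=2), |d|=6 (t=2); sum(t^3 - t) = 12.
        Var[W] = n(n+1)(2n+1)/24 - sum(t^3-t)/48 = 1224/24 - 12/48 = 50.75.
        z = (W - E[W]) / sqrt(Var[W]) = (17.5 - 18) / 7.1239 = -0.0702.
        Two-sided p = 2*Phi(z) = 0.944045.
Step 6: alpha = 0.1. fail to reject H0.

W+ = 18.5, W- = 17.5, W = min = 17.5, p = 0.944045, fail to reject H0.


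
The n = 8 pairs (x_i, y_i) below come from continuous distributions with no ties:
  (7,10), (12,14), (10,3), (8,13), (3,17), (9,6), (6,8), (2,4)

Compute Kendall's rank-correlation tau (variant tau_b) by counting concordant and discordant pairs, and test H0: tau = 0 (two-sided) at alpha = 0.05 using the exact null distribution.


Step 1: Enumerate the 28 unordered pairs (i,j) with i<j and classify each by sign(x_j-x_i) * sign(y_j-y_i).
  (1,2):dx=+5,dy=+4->C; (1,3):dx=+3,dy=-7->D; (1,4):dx=+1,dy=+3->C; (1,5):dx=-4,dy=+7->D
  (1,6):dx=+2,dy=-4->D; (1,7):dx=-1,dy=-2->C; (1,8):dx=-5,dy=-6->C; (2,3):dx=-2,dy=-11->C
  (2,4):dx=-4,dy=-1->C; (2,5):dx=-9,dy=+3->D; (2,6):dx=-3,dy=-8->C; (2,7):dx=-6,dy=-6->C
  (2,8):dx=-10,dy=-10->C; (3,4):dx=-2,dy=+10->D; (3,5):dx=-7,dy=+14->D; (3,6):dx=-1,dy=+3->D
  (3,7):dx=-4,dy=+5->D; (3,8):dx=-8,dy=+1->D; (4,5):dx=-5,dy=+4->D; (4,6):dx=+1,dy=-7->D
  (4,7):dx=-2,dy=-5->C; (4,8):dx=-6,dy=-9->C; (5,6):dx=+6,dy=-11->D; (5,7):dx=+3,dy=-9->D
  (5,8):dx=-1,dy=-13->C; (6,7):dx=-3,dy=+2->D; (6,8):dx=-7,dy=-2->C; (7,8):dx=-4,dy=-4->C
Step 2: C = 14, D = 14, total pairs = 28.
Step 3: tau = (C - D)/(n(n-1)/2) = (14 - 14)/28 = 0.000000.
Step 4: Exact two-sided p-value (enumerate n! = 40320 permutations of y under H0): p = 1.000000.
Step 5: alpha = 0.05. fail to reject H0.

tau_b = 0.0000 (C=14, D=14), p = 1.000000, fail to reject H0.


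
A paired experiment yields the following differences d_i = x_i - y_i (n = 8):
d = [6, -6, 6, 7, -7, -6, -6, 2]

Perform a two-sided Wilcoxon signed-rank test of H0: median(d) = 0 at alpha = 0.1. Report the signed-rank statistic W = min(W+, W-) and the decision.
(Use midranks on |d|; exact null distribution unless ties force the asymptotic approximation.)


Step 1: Drop any zero differences (none here) and take |d_i|.
|d| = [6, 6, 6, 7, 7, 6, 6, 2]
Step 2: Midrank |d_i| (ties get averaged ranks).
ranks: |6|->4, |6|->4, |6|->4, |7|->7.5, |7|->7.5, |6|->4, |6|->4, |2|->1
Step 3: Attach original signs; sum ranks with positive sign and with negative sign.
W+ = 4 + 4 + 7.5 + 1 = 16.5
W- = 4 + 7.5 + 4 + 4 = 19.5
(Check: W+ + W- = 36 should equal n(n+1)/2 = 36.)
Step 4: Test statistic W = min(W+, W-) = 16.5.
Step 5: Ties in |d|, so use the tie-corrected normal approximation.
        E[W] = n(n+1)/4 = 8*9/4 = 18.
        Tie groups: |d|=6 (t=5), |d|=7 (t=2); sum(t^3 - t) = 126.
        Var[W] = n(n+1)(2n+1)/24 - sum(t^3-t)/48 = 1224/24 - 126/48 = 48.375.
        z = (W - E[W]) / sqrt(Var[W]) = (16.5 - 18) / 6.9552 = -0.2157.
        Two-sided p = 2*Phi(z) = 0.829248.
Step 6: alpha = 0.1. fail to reject H0.

W+ = 16.5, W- = 19.5, W = min = 16.5, p = 0.829248, fail to reject H0.


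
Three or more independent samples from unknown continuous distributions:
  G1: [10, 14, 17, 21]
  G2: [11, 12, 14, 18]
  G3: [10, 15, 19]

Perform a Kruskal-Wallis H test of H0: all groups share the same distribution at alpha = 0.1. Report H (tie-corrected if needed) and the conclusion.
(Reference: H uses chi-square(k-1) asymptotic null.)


Step 1: Combine all N = 11 observations and assign midranks.
sorted (value, group, rank): (10,G1,1.5), (10,G3,1.5), (11,G2,3), (12,G2,4), (14,G1,5.5), (14,G2,5.5), (15,G3,7), (17,G1,8), (18,G2,9), (19,G3,10), (21,G1,11)
Step 2: Sum ranks within each group.
R_1 = 26 (n_1 = 4)
R_2 = 21.5 (n_2 = 4)
R_3 = 18.5 (n_3 = 3)
Step 3: H = 12/(N(N+1)) * sum(R_i^2/n_i) - 3(N+1)
     = 12/(11*12) * (26^2/4 + 21.5^2/4 + 18.5^2/3) - 3*12
     = 0.090909 * 398.646 - 36
     = 0.240530.
Step 4: Ties present; correction factor C = 1 - 12/(11^3 - 11) = 0.990909. Corrected H = 0.240530 / 0.990909 = 0.242737.
Step 5: Under H0, H ~ chi^2(2); p-value = 0.885708.
Step 6: alpha = 0.1. fail to reject H0.

H = 0.2427, df = 2, p = 0.885708, fail to reject H0.


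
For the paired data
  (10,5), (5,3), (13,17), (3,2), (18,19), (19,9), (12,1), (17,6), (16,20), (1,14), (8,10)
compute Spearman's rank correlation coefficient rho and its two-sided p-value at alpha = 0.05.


Step 1: Rank x and y separately (midranks; no ties here).
rank(x): 10->5, 5->3, 13->7, 3->2, 18->10, 19->11, 12->6, 17->9, 16->8, 1->1, 8->4
rank(y): 5->4, 3->3, 17->9, 2->2, 19->10, 9->6, 1->1, 6->5, 20->11, 14->8, 10->7
Step 2: d_i = R_x(i) - R_y(i); compute d_i^2.
  (5-4)^2=1, (3-3)^2=0, (7-9)^2=4, (2-2)^2=0, (10-10)^2=0, (11-6)^2=25, (6-1)^2=25, (9-5)^2=16, (8-11)^2=9, (1-8)^2=49, (4-7)^2=9
sum(d^2) = 138.
Step 3: rho = 1 - 6*138 / (11*(11^2 - 1)) = 1 - 828/1320 = 0.372727.
Step 4: Under H0, t = rho * sqrt((n-2)/(1-rho^2)) = 1.2050 ~ t(9).
Step 5: Two-sided p-value from the t-distribution with 9 df = 0.258926.
Step 6: alpha = 0.05. fail to reject H0.

rho = 0.3727, p = 0.258926, fail to reject H0 at alpha = 0.05.


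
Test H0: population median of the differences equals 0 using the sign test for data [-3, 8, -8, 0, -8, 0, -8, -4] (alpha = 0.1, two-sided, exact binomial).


Step 1: Discard zero differences. Original n = 8; n_eff = number of nonzero differences = 6.
Nonzero differences (with sign): -3, +8, -8, -8, -8, -4
Step 2: Count signs: positive = 1, negative = 5.
Step 3: Under H0: P(positive) = 0.5, so the number of positives S ~ Bin(6, 0.5).
Step 4: Two-sided exact p-value = sum of Bin(6,0.5) probabilities at or below the observed probability = 0.218750.
Step 5: alpha = 0.1. fail to reject H0.

n_eff = 6, pos = 1, neg = 5, p = 0.218750, fail to reject H0.


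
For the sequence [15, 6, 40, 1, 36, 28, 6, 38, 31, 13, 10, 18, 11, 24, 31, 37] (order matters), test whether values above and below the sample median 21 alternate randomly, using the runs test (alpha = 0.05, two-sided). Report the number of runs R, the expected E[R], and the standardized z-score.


Step 1: Compute median = 21; label A = above, B = below.
Labels in order: BBABAABAABBBBAAA  (n_A = 8, n_B = 8)
Step 2: Count runs R = 8.
Step 3: Under H0 (random ordering), E[R] = 2*n_A*n_B/(n_A+n_B) + 1 = 2*8*8/16 + 1 = 9.0000.
        Var[R] = 2*n_A*n_B*(2*n_A*n_B - n_A - n_B) / ((n_A+n_B)^2 * (n_A+n_B-1)) = 14336/3840 = 3.7333.
        SD[R] = 1.9322.
Step 4: Continuity-corrected z = (R + 0.5 - E[R]) / SD[R] = (8 + 0.5 - 9.0000) / 1.9322 = -0.2588.
Step 5: Two-sided p-value via normal approximation = 2*(1 - Phi(|z|)) = 0.795809.
Step 6: alpha = 0.05. fail to reject H0.

R = 8, z = -0.2588, p = 0.795809, fail to reject H0.


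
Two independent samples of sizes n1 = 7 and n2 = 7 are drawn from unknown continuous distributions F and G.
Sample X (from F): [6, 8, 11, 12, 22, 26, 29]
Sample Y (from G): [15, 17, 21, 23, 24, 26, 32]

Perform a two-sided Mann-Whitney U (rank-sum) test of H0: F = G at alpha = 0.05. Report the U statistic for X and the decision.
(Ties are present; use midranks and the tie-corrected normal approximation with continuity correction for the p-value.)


Step 1: Combine and sort all 14 observations; assign midranks.
sorted (value, group): (6,X), (8,X), (11,X), (12,X), (15,Y), (17,Y), (21,Y), (22,X), (23,Y), (24,Y), (26,X), (26,Y), (29,X), (32,Y)
ranks: 6->1, 8->2, 11->3, 12->4, 15->5, 17->6, 21->7, 22->8, 23->9, 24->10, 26->11.5, 26->11.5, 29->13, 32->14
Step 2: Rank sum for X: R1 = 1 + 2 + 3 + 4 + 8 + 11.5 + 13 = 42.5.
Step 3: U_X = R1 - n1(n1+1)/2 = 42.5 - 7*8/2 = 42.5 - 28 = 14.5.
       U_Y = n1*n2 - U_X = 49 - 14.5 = 34.5.
Step 4: Ties are present, so use the tie-corrected normal approximation (with continuity correction) for the p-value.
Step 5: p-value = 0.224289; compare to alpha = 0.05. fail to reject H0.

U_X = 14.5, p = 0.224289, fail to reject H0 at alpha = 0.05.


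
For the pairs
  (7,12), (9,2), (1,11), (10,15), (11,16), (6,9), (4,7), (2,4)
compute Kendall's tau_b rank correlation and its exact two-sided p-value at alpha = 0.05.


Step 1: Enumerate the 28 unordered pairs (i,j) with i<j and classify each by sign(x_j-x_i) * sign(y_j-y_i).
  (1,2):dx=+2,dy=-10->D; (1,3):dx=-6,dy=-1->C; (1,4):dx=+3,dy=+3->C; (1,5):dx=+4,dy=+4->C
  (1,6):dx=-1,dy=-3->C; (1,7):dx=-3,dy=-5->C; (1,8):dx=-5,dy=-8->C; (2,3):dx=-8,dy=+9->D
  (2,4):dx=+1,dy=+13->C; (2,5):dx=+2,dy=+14->C; (2,6):dx=-3,dy=+7->D; (2,7):dx=-5,dy=+5->D
  (2,8):dx=-7,dy=+2->D; (3,4):dx=+9,dy=+4->C; (3,5):dx=+10,dy=+5->C; (3,6):dx=+5,dy=-2->D
  (3,7):dx=+3,dy=-4->D; (3,8):dx=+1,dy=-7->D; (4,5):dx=+1,dy=+1->C; (4,6):dx=-4,dy=-6->C
  (4,7):dx=-6,dy=-8->C; (4,8):dx=-8,dy=-11->C; (5,6):dx=-5,dy=-7->C; (5,7):dx=-7,dy=-9->C
  (5,8):dx=-9,dy=-12->C; (6,7):dx=-2,dy=-2->C; (6,8):dx=-4,dy=-5->C; (7,8):dx=-2,dy=-3->C
Step 2: C = 20, D = 8, total pairs = 28.
Step 3: tau = (C - D)/(n(n-1)/2) = (20 - 8)/28 = 0.428571.
Step 4: Exact two-sided p-value (enumerate n! = 40320 permutations of y under H0): p = 0.178869.
Step 5: alpha = 0.05. fail to reject H0.

tau_b = 0.4286 (C=20, D=8), p = 0.178869, fail to reject H0.
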